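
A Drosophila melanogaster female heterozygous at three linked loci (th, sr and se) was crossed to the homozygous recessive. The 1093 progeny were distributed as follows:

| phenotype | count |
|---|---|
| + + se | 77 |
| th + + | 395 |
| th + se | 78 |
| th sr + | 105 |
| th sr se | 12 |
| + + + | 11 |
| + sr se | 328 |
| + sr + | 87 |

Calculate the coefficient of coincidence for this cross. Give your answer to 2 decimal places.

The two most frequent reciprocal classes, + sr se and th + +, are the parental types, so the F1 was + sr se / th + +.
The two rarest classes, th sr se and + + +, are the double crossovers. Comparing them with the parentals, only the th allele has switched, so th is the middle locus and the order is se – th – sr.
se–th: (165 + 23)/1093 = 0.1720; th–sr: (182 + 23)/1093 = 0.1876.
Expected DCO frequency = 0.1720 × 0.1876 ≈ 0.03227; observed = 23/1093 ≈ 0.02104.
Coefficient of coincidence = 0.02104/0.03227 ≈ 0.65.

0.65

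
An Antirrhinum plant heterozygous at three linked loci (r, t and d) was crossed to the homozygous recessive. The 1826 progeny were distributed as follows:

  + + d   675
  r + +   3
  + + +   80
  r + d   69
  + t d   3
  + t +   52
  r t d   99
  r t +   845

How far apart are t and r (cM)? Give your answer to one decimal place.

The two most frequent reciprocal classes, + + d and r t +, are the parental types, so the F1 was + + d / r t +.
The two rarest classes, + t d and r + +, are the double crossovers. Comparing them with the parentals, only the t allele has switched, so t is the middle locus and the order is d – t – r.
Crossovers in the t–r interval produce the single-crossover classes r + d and + t + (69 + 52 = 121) plus the double crossovers (6).
RF(t–r) = (121 + 6) / 1826 = 127/1826 = 0.0696 → 7.0 cM.

7.0 cM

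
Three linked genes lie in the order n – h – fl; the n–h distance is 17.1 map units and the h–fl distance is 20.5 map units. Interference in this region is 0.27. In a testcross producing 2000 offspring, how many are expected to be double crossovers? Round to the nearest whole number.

Map distances give recombination frequencies of 0.171 and 0.205 for the two intervals.
With interference 0.27 (so coincidence = 0.73), expected double-crossover frequency = 0.171 × 0.205 × 0.73 = 0.02559.
Expected number = 0.02559 × 2000 = 51.18 ≈ 51.

51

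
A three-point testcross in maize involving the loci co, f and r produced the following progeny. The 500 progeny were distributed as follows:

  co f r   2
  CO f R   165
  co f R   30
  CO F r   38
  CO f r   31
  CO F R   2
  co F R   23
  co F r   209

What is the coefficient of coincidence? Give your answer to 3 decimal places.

0.479

The two most frequent reciprocal classes, co F r and CO f R, are the parental types, so the F1 was co F r / CO f R.
The two rarest classes, co f r and CO F R, are the double crossovers. Comparing them with the parentals, only the f allele has switched, so f is the middle locus and the order is co – f – r.
co–f: (68 + 4)/500 = 0.1440; f–r: (54 + 4)/500 = 0.1160.
Expected DCO frequency = 0.1440 × 0.1160 ≈ 0.01670; observed = 4/500 ≈ 0.00800.
Coefficient of coincidence = 0.00800/0.01670 ≈ 0.479.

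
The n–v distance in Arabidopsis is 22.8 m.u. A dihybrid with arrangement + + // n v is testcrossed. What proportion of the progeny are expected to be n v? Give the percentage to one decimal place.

38.6%

A map distance of 22.8 m.u. corresponds to a recombination frequency of 0.228.
The F1 is + + / n v, so n v is a parental gamete class with expected frequency (1 − r)/2 = 0.772/2 = 0.3860.
That is 0.3860 = 38.6% of the progeny.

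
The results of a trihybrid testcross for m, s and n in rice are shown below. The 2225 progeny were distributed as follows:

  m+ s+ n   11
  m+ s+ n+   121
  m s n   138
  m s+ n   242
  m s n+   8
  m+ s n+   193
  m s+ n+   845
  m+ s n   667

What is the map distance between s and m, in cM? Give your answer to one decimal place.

The two most frequent reciprocal classes, m+ s n and m s+ n+, are the parental types, so the F1 was m+ s n / m s+ n+.
The two rarest classes, m+ s+ n and m s n+, are the double crossovers. Comparing them with the parentals, only the s allele has switched, so s is the middle locus and the order is m – s – n.
Crossovers in the m–s interval produce the single-crossover classes m s n and m+ s+ n+ (138 + 121 = 259) plus the double crossovers (19).
RF(m–s) = (259 + 19) / 2225 = 278/2225 = 0.1249 → 12.5 cM.

12.5 cM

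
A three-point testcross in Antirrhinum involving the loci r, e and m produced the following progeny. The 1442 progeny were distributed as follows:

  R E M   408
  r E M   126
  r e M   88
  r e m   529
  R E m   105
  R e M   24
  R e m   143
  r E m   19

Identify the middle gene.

The two most frequent reciprocal classes, R E M and r e m, are the parental types, so the F1 was R E M / r e m.
The two rarest classes, R e M and r E m, are the double crossovers. Comparing them with the parentals, only the e allele has switched, so e is the middle locus and the order is m – e – r.

e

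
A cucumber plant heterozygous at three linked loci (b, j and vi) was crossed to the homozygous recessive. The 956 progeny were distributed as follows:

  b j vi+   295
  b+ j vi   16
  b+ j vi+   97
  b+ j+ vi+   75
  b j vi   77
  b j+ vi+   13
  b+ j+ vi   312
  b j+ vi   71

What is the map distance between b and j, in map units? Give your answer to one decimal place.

The two most frequent reciprocal classes, b+ j+ vi and b j vi+, are the parental types, so the F1 was b+ j+ vi / b j vi+.
The two rarest classes, b+ j vi and b j+ vi+, are the double crossovers. Comparing them with the parentals, only the j allele has switched, so j is the middle locus and the order is vi – j – b.
Crossovers in the j–b interval produce the single-crossover classes b j+ vi and b+ j vi+ (71 + 97 = 168) plus the double crossovers (29).
RF(j–b) = (168 + 29) / 956 = 197/956 = 0.2061 → 20.6 map units.

20.6 map units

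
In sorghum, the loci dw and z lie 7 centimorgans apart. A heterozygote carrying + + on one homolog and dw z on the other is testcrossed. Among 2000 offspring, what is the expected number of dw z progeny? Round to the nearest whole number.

A map distance of 7 centimorgans corresponds to a recombination frequency of 0.070.
The F1 is + + / dw z, so dw z is a parental gamete class with expected frequency (1 − r)/2 = 0.930/2 = 0.4650.
Expected number = 0.4650 × 2000 = 930.00 ≈ 930.

930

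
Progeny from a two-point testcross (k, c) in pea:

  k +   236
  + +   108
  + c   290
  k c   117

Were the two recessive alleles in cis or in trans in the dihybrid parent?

The two most frequent classes are + c (290) and k + (236); these are the parental (non-recombinant) types.
So the F1 carried + c on one chromosome and k + on the other — the recessive alleles are on opposite chromosomes (trans / repulsion).

trans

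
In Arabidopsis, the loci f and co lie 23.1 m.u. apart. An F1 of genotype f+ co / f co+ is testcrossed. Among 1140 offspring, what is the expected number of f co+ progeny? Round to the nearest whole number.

438

A map distance of 23.1 m.u. corresponds to a recombination frequency of 0.231.
The F1 is f+ co / f co+, so f co+ is a parental gamete class with expected frequency (1 − r)/2 = 0.769/2 = 0.3845.
Expected number = 0.3845 × 1140 = 438.33 ≈ 438.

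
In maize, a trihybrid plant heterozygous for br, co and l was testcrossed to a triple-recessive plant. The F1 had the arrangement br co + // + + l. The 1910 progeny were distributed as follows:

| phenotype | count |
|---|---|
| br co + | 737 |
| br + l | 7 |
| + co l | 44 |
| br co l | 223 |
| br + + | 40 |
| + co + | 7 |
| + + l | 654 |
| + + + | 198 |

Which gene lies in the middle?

br

The two rarest classes, + co + and br + l, are the double crossovers. Comparing them with the parentals, only the br allele has switched, so br is the middle locus and the order is l – br – co.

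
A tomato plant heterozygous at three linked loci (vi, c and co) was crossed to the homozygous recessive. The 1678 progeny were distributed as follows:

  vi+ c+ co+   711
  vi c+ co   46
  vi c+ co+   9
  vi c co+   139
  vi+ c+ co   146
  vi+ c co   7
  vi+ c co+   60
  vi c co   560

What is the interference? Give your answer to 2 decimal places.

The two most frequent reciprocal classes, vi+ c+ co+ and vi c co, are the parental types, so the F1 was vi+ c+ co+ / vi c co.
The two rarest classes, vi c+ co+ and vi+ c co, are the double crossovers. Comparing them with the parentals, only the vi allele has switched, so vi is the middle locus and the order is c – vi – co.
c–vi: (106 + 16)/1678 = 0.0727; vi–co: (285 + 16)/1678 = 0.1794.
Expected DCO frequency = 0.0727 × 0.1794 ≈ 0.01304; observed = 16/1678 ≈ 0.00954.
Coefficient of coincidence = 0.00954/0.01304 ≈ 0.73; interference = 1 − 0.73 = 0.27.

0.27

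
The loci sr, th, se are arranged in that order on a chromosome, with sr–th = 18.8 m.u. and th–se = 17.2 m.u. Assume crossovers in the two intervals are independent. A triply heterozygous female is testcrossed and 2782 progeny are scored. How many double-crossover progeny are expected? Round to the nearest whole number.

Map distances give recombination frequencies of 0.188 and 0.172 for the two intervals.
With no interference, expected double-crossover frequency = 0.188 × 0.172 = 0.03234.
Expected number = 0.03234 × 2782 = 89.96 ≈ 90.

90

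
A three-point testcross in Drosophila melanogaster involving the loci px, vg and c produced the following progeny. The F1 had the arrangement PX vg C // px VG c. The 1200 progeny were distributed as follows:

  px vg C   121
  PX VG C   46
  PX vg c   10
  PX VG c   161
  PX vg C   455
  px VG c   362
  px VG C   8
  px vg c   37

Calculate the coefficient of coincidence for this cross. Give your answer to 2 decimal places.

The two rarest classes, PX vg c and px VG C, are the double crossovers. Comparing them with the parentals, only the c allele has switched, so c is the middle locus and the order is px – c – vg.
px–c: (282 + 18)/1200 = 0.2500; c–vg: (83 + 18)/1200 = 0.0842.
Expected DCO frequency = 0.2500 × 0.0842 ≈ 0.02105; observed = 18/1200 ≈ 0.01500.
Coefficient of coincidence = 0.01500/0.02105 ≈ 0.71.

0.71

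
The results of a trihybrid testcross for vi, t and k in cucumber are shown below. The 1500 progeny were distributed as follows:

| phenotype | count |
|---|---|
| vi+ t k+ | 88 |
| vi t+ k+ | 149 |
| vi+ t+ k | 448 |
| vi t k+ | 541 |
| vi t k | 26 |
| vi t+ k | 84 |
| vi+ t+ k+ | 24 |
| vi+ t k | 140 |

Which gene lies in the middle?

The two most frequent reciprocal classes, vi t k+ and vi+ t+ k, are the parental types, so the F1 was vi t k+ / vi+ t+ k.
The two rarest classes, vi t k and vi+ t+ k+, are the double crossovers. Comparing them with the parentals, only the k allele has switched, so k is the middle locus and the order is t – k – vi.

k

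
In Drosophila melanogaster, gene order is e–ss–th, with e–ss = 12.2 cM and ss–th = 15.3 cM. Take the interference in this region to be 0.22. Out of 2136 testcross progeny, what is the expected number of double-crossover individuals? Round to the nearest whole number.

Map distances give recombination frequencies of 0.122 and 0.153 for the two intervals.
With interference 0.22 (so coincidence = 0.78), expected double-crossover frequency = 0.122 × 0.153 × 0.78 = 0.01456.
Expected number = 0.01456 × 2136 = 31.10 ≈ 31.

31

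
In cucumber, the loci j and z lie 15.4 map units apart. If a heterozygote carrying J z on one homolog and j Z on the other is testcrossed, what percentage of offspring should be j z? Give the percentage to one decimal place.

A map distance of 15.4 map units corresponds to a recombination frequency of 0.154.
The F1 is J z / j Z, so j z is a recombinant gamete class with expected frequency r/2 = 0.154/2 = 0.0770.
That is 0.0770 = 7.7% of the progeny.

7.7%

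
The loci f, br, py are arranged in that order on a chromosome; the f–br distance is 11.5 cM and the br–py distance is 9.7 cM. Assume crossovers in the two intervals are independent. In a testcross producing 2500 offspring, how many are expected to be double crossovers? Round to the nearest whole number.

28

Map distances give recombination frequencies of 0.115 and 0.097 for the two intervals.
With no interference, expected double-crossover frequency = 0.115 × 0.097 = 0.01115.
Expected number = 0.01115 × 2500 = 27.89 ≈ 28.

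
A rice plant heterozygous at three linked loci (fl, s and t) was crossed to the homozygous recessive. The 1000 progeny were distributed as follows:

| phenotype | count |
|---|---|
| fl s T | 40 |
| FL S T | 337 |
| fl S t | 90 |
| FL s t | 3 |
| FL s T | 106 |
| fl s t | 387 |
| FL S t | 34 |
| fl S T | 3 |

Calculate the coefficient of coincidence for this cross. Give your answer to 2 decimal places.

The two most frequent reciprocal classes, FL S T and fl s t, are the parental types, so the F1 was FL S T / fl s t.
The two rarest classes, fl S T and FL s t, are the double crossovers. Comparing them with the parentals, only the fl allele has switched, so fl is the middle locus and the order is t – fl – s.
t–fl: (74 + 6)/1000 = 0.0800; fl–s: (196 + 6)/1000 = 0.2020.
Expected DCO frequency = 0.0800 × 0.2020 ≈ 0.01616; observed = 6/1000 ≈ 0.00600.
Coefficient of coincidence = 0.00600/0.01616 ≈ 0.37.

0.37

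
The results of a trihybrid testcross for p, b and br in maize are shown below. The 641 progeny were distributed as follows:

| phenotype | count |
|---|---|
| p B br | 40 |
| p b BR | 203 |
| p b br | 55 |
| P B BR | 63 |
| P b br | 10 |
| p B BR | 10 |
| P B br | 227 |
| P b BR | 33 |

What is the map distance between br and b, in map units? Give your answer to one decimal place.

The two most frequent reciprocal classes, P B br and p b BR, are the parental types, so the F1 was P B br / p b BR.
The two rarest classes, P b br and p B BR, are the double crossovers. Comparing them with the parentals, only the b allele has switched, so b is the middle locus and the order is br – b – p.
Crossovers in the br–b interval produce the single-crossover classes P B BR and p b br (63 + 55 = 118) plus the double crossovers (20).
RF(br–b) = (118 + 20) / 641 = 138/641 = 0.2153 → 21.5 map units.

21.5 map units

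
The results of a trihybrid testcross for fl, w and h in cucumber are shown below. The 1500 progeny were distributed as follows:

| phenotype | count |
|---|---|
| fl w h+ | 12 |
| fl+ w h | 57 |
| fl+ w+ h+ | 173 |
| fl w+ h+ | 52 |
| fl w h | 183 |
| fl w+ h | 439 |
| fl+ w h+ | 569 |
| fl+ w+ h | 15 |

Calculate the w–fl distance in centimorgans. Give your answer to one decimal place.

The two most frequent reciprocal classes, fl+ w h+ and fl w+ h, are the parental types, so the F1 was fl+ w h+ / fl w+ h.
The two rarest classes, fl w h+ and fl+ w+ h, are the double crossovers. Comparing them with the parentals, only the fl allele has switched, so fl is the middle locus and the order is h – fl – w.
Crossovers in the fl–w interval produce the single-crossover classes fl+ w+ h+ and fl w h (173 + 183 = 356) plus the double crossovers (27).
RF(fl–w) = (356 + 27) / 1500 = 383/1500 = 0.2553 → 25.5 centimorgans.

25.5 centimorgans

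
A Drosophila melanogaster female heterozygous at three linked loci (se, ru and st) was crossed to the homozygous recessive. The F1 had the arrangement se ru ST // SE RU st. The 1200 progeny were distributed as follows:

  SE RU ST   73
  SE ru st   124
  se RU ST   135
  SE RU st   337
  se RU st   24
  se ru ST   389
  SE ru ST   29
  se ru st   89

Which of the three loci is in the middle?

The two rarest classes, SE ru ST and se RU st, are the double crossovers. Comparing them with the parentals, only the se allele has switched, so se is the middle locus and the order is st – se – ru.

se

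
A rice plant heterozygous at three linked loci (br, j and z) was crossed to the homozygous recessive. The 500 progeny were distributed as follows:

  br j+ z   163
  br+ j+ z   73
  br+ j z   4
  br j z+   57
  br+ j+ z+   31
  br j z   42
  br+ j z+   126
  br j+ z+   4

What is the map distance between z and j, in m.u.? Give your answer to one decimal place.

The two most frequent reciprocal classes, br+ j z+ and br j+ z, are the parental types, so the F1 was br+ j z+ / br j+ z.
The two rarest classes, br+ j z and br j+ z+, are the double crossovers. Comparing them with the parentals, only the z allele has switched, so z is the middle locus and the order is j – z – br.
Crossovers in the j–z interval produce the single-crossover classes br+ j+ z+ and br j z (31 + 42 = 73) plus the double crossovers (8).
RF(j–z) = (73 + 8) / 500 = 81/500 = 0.1620 → 16.2 m.u.

16.2 m.u.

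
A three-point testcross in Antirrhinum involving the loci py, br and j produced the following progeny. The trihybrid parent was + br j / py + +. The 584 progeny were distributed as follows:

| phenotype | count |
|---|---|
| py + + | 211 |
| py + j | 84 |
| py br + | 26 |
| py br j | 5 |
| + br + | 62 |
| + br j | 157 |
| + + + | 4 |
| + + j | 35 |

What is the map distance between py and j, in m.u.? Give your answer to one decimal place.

The two rarest classes, py br j and + + +, are the double crossovers. Comparing them with the parentals, only the py allele has switched, so py is the middle locus and the order is j – py – br.
Crossovers in the j–py interval produce the single-crossover classes + br + and py + j (62 + 84 = 146) plus the double crossovers (9).
RF(j–py) = (146 + 9) / 584 = 155/584 = 0.2654 → 26.5 m.u.

26.5 m.u.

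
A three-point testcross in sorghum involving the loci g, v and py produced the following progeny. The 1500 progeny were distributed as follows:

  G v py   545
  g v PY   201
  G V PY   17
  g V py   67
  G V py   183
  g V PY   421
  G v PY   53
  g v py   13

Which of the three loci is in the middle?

The two most frequent reciprocal classes, g V PY and G v py, are the parental types, so the F1 was g V PY / G v py.
The two rarest classes, G V PY and g v py, are the double crossovers. Comparing them with the parentals, only the g allele has switched, so g is the middle locus and the order is v – g – py.

g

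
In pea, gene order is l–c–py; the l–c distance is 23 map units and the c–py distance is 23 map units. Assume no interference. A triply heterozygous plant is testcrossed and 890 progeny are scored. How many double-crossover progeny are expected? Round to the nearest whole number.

Map distances give recombination frequencies of 0.230 and 0.230 for the two intervals.
With no interference, expected double-crossover frequency = 0.230 × 0.230 = 0.05290.
Expected number = 0.05290 × 890 = 47.08 ≈ 47.

47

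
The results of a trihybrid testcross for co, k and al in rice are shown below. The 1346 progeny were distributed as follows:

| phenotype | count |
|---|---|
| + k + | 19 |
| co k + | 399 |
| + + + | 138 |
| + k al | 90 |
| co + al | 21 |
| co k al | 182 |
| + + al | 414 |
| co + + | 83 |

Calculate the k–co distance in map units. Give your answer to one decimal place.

15.8 map units

The two most frequent reciprocal classes, co k + and + + al, are the parental types, so the F1 was co k + / + + al.
The two rarest classes, + k + and co + al, are the double crossovers. Comparing them with the parentals, only the co allele has switched, so co is the middle locus and the order is k – co – al.
Crossovers in the k–co interval produce the single-crossover classes co + + and + k al (83 + 90 = 173) plus the double crossovers (40).
RF(k–co) = (173 + 40) / 1346 = 213/1346 = 0.1582 → 15.8 map units.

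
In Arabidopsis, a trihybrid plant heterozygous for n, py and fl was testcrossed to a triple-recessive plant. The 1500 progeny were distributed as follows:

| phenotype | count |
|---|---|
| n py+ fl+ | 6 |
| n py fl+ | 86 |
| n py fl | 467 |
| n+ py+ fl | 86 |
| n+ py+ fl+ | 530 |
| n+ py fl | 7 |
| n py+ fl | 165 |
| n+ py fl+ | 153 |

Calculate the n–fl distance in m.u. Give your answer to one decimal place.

The two most frequent reciprocal classes, n py fl and n+ py+ fl+, are the parental types, so the F1 was n py fl / n+ py+ fl+.
The two rarest classes, n+ py fl and n py+ fl+, are the double crossovers. Comparing them with the parentals, only the n allele has switched, so n is the middle locus and the order is py – n – fl.
Crossovers in the n–fl interval produce the single-crossover classes n py fl+ and n+ py+ fl (86 + 86 = 172) plus the double crossovers (13).
RF(n–fl) = (172 + 13) / 1500 = 185/1500 = 0.1233 → 12.3 m.u.

12.3 m.u.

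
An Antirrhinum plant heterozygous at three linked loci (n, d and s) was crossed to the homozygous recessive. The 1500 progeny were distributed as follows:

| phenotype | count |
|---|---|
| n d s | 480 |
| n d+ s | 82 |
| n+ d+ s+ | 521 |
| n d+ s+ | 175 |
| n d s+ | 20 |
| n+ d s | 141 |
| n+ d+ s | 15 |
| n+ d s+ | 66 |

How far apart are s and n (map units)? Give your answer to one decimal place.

The two most frequent reciprocal classes, n+ d+ s+ and n d s, are the parental types, so the F1 was n+ d+ s+ / n d s.
The two rarest classes, n+ d+ s and n d s+, are the double crossovers. Comparing them with the parentals, only the s allele has switched, so s is the middle locus and the order is n – s – d.
Crossovers in the n–s interval produce the single-crossover classes n d+ s+ and n+ d s (175 + 141 = 316) plus the double crossovers (35).
RF(n–s) = (316 + 35) / 1500 = 351/1500 = 0.2340 → 23.4 map units.

23.4 map units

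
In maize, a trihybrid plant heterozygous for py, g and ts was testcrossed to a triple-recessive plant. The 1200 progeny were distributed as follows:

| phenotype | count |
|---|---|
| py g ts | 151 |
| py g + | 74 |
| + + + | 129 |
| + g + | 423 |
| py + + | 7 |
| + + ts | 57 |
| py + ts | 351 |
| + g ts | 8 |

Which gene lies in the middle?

ts

The two most frequent reciprocal classes, py + ts and + g +, are the parental types, so the F1 was py + ts / + g +.
The two rarest classes, py + + and + g ts, are the double crossovers. Comparing them with the parentals, only the ts allele has switched, so ts is the middle locus and the order is py – ts – g.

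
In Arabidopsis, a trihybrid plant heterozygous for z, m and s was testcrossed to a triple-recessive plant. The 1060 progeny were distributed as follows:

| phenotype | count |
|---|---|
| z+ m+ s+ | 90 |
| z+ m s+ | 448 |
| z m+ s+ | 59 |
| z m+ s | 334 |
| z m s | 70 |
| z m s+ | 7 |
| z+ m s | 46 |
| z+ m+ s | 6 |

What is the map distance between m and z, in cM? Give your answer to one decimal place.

The two most frequent reciprocal classes, z m+ s and z+ m s+, are the parental types, so the F1 was z m+ s / z+ m s+.
The two rarest classes, z+ m+ s and z m s+, are the double crossovers. Comparing them with the parentals, only the z allele has switched, so z is the middle locus and the order is s – z – m.
Crossovers in the z–m interval produce the single-crossover classes z m s and z+ m+ s+ (70 + 90 = 160) plus the double crossovers (13).
RF(z–m) = (160 + 13) / 1060 = 173/1060 = 0.1632 → 16.3 cM.

16.3 cM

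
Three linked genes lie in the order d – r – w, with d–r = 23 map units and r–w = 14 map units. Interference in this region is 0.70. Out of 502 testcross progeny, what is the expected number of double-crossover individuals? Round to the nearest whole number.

5

Map distances give recombination frequencies of 0.230 and 0.140 for the two intervals.
With interference 0.70 (so coincidence = 0.30), expected double-crossover frequency = 0.230 × 0.140 × 0.30 = 0.00966.
Expected number = 0.00966 × 502 = 4.85 ≈ 5.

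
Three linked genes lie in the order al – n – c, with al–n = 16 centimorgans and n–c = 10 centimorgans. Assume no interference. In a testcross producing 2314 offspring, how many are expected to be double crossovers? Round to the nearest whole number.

37

Map distances give recombination frequencies of 0.160 and 0.100 for the two intervals.
With no interference, expected double-crossover frequency = 0.160 × 0.100 = 0.01600.
Expected number = 0.01600 × 2314 = 37.02 ≈ 37.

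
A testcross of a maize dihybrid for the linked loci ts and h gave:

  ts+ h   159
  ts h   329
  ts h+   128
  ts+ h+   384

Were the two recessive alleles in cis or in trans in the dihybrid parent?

cis

The two most frequent classes are ts+ h+ (384) and ts h (329); these are the parental (non-recombinant) types.
So the F1 carried ts+ h+ on one chromosome and ts h on the other — the recessive alleles are on the same chromosome (cis / coupling).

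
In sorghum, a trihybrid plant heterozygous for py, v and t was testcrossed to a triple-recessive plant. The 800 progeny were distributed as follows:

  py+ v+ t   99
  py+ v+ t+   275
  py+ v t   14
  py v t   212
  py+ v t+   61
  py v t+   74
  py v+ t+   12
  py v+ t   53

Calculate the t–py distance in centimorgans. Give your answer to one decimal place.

24.9 centimorgans

The two most frequent reciprocal classes, py+ v+ t+ and py v t, are the parental types, so the F1 was py+ v+ t+ / py v t.
The two rarest classes, py v+ t+ and py+ v t, are the double crossovers. Comparing them with the parentals, only the py allele has switched, so py is the middle locus and the order is t – py – v.
Crossovers in the t–py interval produce the single-crossover classes py+ v+ t and py v t+ (99 + 74 = 173) plus the double crossovers (26).
RF(t–py) = (173 + 26) / 800 = 199/800 = 0.2487 → 24.9 centimorgans.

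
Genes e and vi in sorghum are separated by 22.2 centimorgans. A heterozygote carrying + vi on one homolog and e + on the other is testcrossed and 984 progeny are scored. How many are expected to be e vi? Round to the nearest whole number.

A map distance of 22.2 centimorgans corresponds to a recombination frequency of 0.222.
The F1 is + vi / e +, so e vi is a recombinant gamete class with expected frequency r/2 = 0.222/2 = 0.1110.
Expected number = 0.1110 × 984 = 109.22 ≈ 109.

109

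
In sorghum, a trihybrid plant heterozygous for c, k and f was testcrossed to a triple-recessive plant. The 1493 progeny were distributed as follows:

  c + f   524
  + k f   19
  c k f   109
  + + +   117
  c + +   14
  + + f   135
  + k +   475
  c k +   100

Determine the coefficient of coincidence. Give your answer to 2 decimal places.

The two most frequent reciprocal classes, c + f and + k +, are the parental types, so the F1 was c + f / + k +.
The two rarest classes, c + + and + k f, are the double crossovers. Comparing them with the parentals, only the f allele has switched, so f is the middle locus and the order is k – f – c.
k–f: (226 + 33)/1493 = 0.1735; f–c: (235 + 33)/1493 = 0.1795.
Expected DCO frequency = 0.1735 × 0.1795 ≈ 0.03114; observed = 33/1493 ≈ 0.02210.
Coefficient of coincidence = 0.02210/0.03114 ≈ 0.71.

0.71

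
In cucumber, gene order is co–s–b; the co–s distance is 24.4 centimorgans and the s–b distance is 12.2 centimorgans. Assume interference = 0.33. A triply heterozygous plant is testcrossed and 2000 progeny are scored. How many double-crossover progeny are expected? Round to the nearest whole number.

40

Map distances give recombination frequencies of 0.244 and 0.122 for the two intervals.
With interference 0.33 (so coincidence = 0.67), expected double-crossover frequency = 0.244 × 0.122 × 0.67 = 0.01994.
Expected number = 0.01994 × 2000 = 39.89 ≈ 40.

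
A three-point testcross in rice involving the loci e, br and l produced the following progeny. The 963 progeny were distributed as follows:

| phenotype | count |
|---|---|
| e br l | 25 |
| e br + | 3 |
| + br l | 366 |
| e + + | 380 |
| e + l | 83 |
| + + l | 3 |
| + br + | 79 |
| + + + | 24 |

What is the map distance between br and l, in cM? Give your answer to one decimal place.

The two most frequent reciprocal classes, + br l and e + +, are the parental types, so the F1 was + br l / e + +.
The two rarest classes, + + l and e br +, are the double crossovers. Comparing them with the parentals, only the br allele has switched, so br is the middle locus and the order is l – br – e.
Crossovers in the l–br interval produce the single-crossover classes + br + and e + l (79 + 83 = 162) plus the double crossovers (6).
RF(l–br) = (162 + 6) / 963 = 168/963 = 0.1745 → 17.4 cM.

17.4 cM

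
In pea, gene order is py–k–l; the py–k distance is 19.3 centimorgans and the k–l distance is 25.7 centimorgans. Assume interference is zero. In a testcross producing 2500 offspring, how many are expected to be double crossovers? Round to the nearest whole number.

124

Map distances give recombination frequencies of 0.193 and 0.257 for the two intervals.
With no interference, expected double-crossover frequency = 0.193 × 0.257 = 0.04960.
Expected number = 0.04960 × 2500 = 124.00 ≈ 124.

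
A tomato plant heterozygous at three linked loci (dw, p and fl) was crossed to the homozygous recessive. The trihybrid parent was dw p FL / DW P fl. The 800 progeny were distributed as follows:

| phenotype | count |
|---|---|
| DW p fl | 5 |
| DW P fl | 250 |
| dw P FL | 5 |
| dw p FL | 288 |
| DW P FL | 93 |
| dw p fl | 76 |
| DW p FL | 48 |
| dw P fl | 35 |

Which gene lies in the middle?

The two rarest classes, dw P FL and DW p fl, are the double crossovers. Comparing them with the parentals, only the p allele has switched, so p is the middle locus and the order is fl – p – dw.

p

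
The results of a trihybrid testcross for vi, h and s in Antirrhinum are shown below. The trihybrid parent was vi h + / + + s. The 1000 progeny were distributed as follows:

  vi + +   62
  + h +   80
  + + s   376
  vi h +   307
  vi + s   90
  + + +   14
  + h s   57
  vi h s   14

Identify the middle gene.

s

The two rarest classes, vi h s and + + +, are the double crossovers. Comparing them with the parentals, only the s allele has switched, so s is the middle locus and the order is h – s – vi.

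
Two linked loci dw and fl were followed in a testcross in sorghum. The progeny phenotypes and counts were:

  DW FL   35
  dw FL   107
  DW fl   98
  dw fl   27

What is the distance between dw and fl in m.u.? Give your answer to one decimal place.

The two most frequent classes, DW fl (98) and dw FL (107), are the parental types, so the F1 was DW fl / dw FL.
The recombinant classes are DW FL and dw fl: 35 + 27 = 62.
Recombination frequency = 62/267 = 0.2322 ≈ 23.2%, i.e. 23.2 m.u.

23.2 m.u.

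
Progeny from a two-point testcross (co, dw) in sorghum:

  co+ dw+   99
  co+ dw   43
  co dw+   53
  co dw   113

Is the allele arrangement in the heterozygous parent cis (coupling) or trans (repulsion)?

The two most frequent classes are co+ dw+ (99) and co dw (113); these are the parental (non-recombinant) types.
So the F1 carried co+ dw+ on one chromosome and co dw on the other — the recessive alleles are on the same chromosome (cis / coupling).

cis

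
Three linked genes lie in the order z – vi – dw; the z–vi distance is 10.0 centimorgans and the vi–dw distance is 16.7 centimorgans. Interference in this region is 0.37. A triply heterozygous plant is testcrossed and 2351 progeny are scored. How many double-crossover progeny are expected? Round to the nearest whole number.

25

Map distances give recombination frequencies of 0.100 and 0.167 for the two intervals.
With interference 0.37 (so coincidence = 0.63), expected double-crossover frequency = 0.100 × 0.167 × 0.63 = 0.01052.
Expected number = 0.01052 × 2351 = 24.73 ≈ 25.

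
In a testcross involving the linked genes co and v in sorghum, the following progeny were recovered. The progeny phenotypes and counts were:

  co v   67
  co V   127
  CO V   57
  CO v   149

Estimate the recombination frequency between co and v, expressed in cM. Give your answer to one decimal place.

31.0 cM

The two most frequent classes, CO v (149) and co V (127), are the parental types, so the F1 was CO v / co V.
The recombinant classes are CO V and co v: 57 + 67 = 124.
Recombination frequency = 124/400 = 0.3100 ≈ 31.0%, i.e. 31.0 cM.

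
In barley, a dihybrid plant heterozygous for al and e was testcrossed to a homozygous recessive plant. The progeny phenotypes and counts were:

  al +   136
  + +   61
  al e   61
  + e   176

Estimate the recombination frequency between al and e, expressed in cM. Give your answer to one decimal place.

28.1 cM

The two most frequent classes, + e (176) and al + (136), are the parental types, so the F1 was + e / al +.
The recombinant classes are + + and al e: 61 + 61 = 122.
Recombination frequency = 122/434 = 0.2811 ≈ 28.1%, i.e. 28.1 cM.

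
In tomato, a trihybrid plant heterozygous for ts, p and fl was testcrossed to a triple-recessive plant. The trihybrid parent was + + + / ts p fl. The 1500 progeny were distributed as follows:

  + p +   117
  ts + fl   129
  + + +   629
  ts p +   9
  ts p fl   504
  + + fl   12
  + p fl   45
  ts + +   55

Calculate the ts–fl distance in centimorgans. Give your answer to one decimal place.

8.1 centimorgans

The two rarest classes, + + fl and ts p +, are the double crossovers. Comparing them with the parentals, only the fl allele has switched, so fl is the middle locus and the order is ts – fl – p.
Crossovers in the ts–fl interval produce the single-crossover classes ts + + and + p fl (55 + 45 = 100) plus the double crossovers (21).
RF(ts–fl) = (100 + 21) / 1500 = 121/1500 = 0.0807 → 8.1 centimorgans.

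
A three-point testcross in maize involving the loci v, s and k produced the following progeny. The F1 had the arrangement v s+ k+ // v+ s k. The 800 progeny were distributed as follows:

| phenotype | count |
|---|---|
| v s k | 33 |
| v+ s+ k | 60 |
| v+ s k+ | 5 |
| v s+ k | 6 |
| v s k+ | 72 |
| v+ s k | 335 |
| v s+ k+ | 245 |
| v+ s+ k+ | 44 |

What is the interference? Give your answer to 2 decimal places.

0.30

The two rarest classes, v s+ k and v+ s k+, are the double crossovers. Comparing them with the parentals, only the k allele has switched, so k is the middle locus and the order is v – k – s.
v–k: (77 + 11)/800 = 0.1100; k–s: (132 + 11)/800 = 0.1787.
Expected DCO frequency = 0.1100 × 0.1787 ≈ 0.01966; observed = 11/800 ≈ 0.01375.
Coefficient of coincidence = 0.01375/0.01966 ≈ 0.70; interference = 1 − 0.70 = 0.30.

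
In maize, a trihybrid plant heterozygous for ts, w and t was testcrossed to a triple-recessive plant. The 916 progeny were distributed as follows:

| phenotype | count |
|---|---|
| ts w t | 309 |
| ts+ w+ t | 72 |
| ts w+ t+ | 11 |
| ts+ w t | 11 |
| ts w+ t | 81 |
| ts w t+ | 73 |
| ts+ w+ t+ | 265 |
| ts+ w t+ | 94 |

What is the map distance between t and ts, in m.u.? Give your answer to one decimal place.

The two most frequent reciprocal classes, ts w t and ts+ w+ t+, are the parental types, so the F1 was ts w t / ts+ w+ t+.
The two rarest classes, ts+ w t and ts w+ t+, are the double crossovers. Comparing them with the parentals, only the ts allele has switched, so ts is the middle locus and the order is w – ts – t.
Crossovers in the ts–t interval produce the single-crossover classes ts w t+ and ts+ w+ t (73 + 72 = 145) plus the double crossovers (22).
RF(ts–t) = (145 + 22) / 916 = 167/916 = 0.1823 → 18.2 m.u.

18.2 m.u.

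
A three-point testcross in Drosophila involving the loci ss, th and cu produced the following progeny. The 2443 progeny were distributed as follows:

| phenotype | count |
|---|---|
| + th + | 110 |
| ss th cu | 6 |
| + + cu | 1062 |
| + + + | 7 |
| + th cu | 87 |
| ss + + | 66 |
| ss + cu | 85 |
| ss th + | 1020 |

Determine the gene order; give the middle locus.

cu

The two most frequent reciprocal classes, ss th + and + + cu, are the parental types, so the F1 was ss th + / + + cu.
The two rarest classes, ss th cu and + + +, are the double crossovers. Comparing them with the parentals, only the cu allele has switched, so cu is the middle locus and the order is th – cu – ss.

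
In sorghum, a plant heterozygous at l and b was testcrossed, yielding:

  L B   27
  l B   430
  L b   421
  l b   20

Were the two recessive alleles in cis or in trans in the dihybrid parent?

trans

The two most frequent classes are L b (421) and l B (430); these are the parental (non-recombinant) types.
So the F1 carried L b on one chromosome and l B on the other — the recessive alleles are on opposite chromosomes (trans / repulsion).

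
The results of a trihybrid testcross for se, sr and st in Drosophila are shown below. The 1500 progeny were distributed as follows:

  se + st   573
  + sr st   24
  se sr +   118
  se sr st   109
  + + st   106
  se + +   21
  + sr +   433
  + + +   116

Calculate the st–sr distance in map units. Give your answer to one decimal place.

The two most frequent reciprocal classes, + sr + and se + st, are the parental types, so the F1 was + sr + / se + st.
The two rarest classes, + sr st and se + +, are the double crossovers. Comparing them with the parentals, only the st allele has switched, so st is the middle locus and the order is se – st – sr.
Crossovers in the st–sr interval produce the single-crossover classes + + + and se sr st (116 + 109 = 225) plus the double crossovers (45).
RF(st–sr) = (225 + 45) / 1500 = 270/1500 = 0.1800 → 18.0 map units.

18.0 map units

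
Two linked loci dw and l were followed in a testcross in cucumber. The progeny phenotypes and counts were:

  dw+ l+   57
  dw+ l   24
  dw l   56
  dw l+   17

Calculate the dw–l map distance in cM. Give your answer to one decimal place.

26.6 cM

The two most frequent classes, dw+ l+ (57) and dw l (56), are the parental types, so the F1 was dw+ l+ / dw l.
The recombinant classes are dw+ l and dw l+: 24 + 17 = 41.
Recombination frequency = 41/154 = 0.2662 ≈ 26.6%, i.e. 26.6 cM.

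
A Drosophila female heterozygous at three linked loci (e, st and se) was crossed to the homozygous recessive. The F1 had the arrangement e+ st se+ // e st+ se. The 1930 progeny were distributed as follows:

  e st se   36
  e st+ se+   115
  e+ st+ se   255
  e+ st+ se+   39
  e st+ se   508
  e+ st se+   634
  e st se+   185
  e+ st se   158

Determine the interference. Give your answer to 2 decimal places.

0.19

The two rarest classes, e+ st+ se+ and e st se, are the double crossovers. Comparing them with the parentals, only the st allele has switched, so st is the middle locus and the order is e – st – se.
e–st: (440 + 75)/1930 = 0.2668; st–se: (273 + 75)/1930 = 0.1803.
Expected DCO frequency = 0.2668 × 0.1803 ≈ 0.04810; observed = 75/1930 ≈ 0.03886.
Coefficient of coincidence = 0.03886/0.04810 ≈ 0.81; interference = 1 − 0.81 = 0.19.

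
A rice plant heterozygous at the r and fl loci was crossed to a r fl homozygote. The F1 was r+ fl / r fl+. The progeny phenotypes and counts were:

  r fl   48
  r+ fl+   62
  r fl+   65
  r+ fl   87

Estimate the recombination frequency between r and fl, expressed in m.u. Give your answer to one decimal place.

42.0 m.u.

The recombinant classes are r+ fl+ and r fl: 62 + 48 = 110.
Recombination frequency = 110/262 = 0.4198 ≈ 42.0%, i.e. 42.0 m.u.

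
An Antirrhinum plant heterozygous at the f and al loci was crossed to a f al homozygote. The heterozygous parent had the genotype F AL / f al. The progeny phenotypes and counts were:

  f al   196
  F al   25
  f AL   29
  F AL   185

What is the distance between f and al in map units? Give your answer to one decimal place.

The recombinant classes are F al and f AL: 25 + 29 = 54.
Recombination frequency = 54/435 = 0.1241 ≈ 12.4%, i.e. 12.4 map units.

12.4 map units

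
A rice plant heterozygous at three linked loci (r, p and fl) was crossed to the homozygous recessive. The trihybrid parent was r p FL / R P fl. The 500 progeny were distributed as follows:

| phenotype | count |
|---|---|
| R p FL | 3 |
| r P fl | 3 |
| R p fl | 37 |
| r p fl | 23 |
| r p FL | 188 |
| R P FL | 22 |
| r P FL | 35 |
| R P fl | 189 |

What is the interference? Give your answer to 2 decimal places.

The two rarest classes, R p FL and r P fl, are the double crossovers. Comparing them with the parentals, only the r allele has switched, so r is the middle locus and the order is fl – r – p.
fl–r: (45 + 6)/500 = 0.1020; r–p: (72 + 6)/500 = 0.1560.
Expected DCO frequency = 0.1020 × 0.1560 ≈ 0.01591; observed = 6/500 ≈ 0.01200.
Coefficient of coincidence = 0.01200/0.01591 ≈ 0.75; interference = 1 − 0.75 = 0.25.

0.25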